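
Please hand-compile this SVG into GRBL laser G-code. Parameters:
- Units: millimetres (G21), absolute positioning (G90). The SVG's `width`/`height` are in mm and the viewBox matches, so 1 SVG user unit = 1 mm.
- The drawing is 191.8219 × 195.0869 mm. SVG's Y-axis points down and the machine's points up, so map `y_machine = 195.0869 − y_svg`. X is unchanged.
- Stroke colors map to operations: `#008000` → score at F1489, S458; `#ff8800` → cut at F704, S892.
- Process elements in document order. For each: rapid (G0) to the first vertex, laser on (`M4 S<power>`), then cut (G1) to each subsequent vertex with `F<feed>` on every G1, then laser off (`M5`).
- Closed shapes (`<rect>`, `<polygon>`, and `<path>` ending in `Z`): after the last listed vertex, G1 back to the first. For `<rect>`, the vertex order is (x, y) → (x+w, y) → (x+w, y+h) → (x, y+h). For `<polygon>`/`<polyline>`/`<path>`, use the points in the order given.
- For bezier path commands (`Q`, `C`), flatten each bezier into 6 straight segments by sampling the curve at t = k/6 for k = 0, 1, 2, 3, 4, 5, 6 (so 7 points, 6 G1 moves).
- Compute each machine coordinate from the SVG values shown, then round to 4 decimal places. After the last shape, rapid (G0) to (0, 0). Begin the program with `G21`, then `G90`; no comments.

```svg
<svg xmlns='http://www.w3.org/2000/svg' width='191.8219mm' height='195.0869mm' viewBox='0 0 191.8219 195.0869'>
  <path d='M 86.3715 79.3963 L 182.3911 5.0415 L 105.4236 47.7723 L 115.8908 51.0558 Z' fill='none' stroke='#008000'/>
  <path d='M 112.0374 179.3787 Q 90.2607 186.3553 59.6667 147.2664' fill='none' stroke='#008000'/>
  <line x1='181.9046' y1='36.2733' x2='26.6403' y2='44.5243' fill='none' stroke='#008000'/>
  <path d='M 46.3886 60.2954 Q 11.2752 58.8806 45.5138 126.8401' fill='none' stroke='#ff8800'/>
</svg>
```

Since the viewBox matches the mm dimensions, user units are millimetres directly. The only transform is the Y-flip y_m = 195.0869 − y_svg.

Shape 1 is a closed polygon drawn with `<path>`. Its stroke #008000 means score at S458, F1489. After flipping Y the toolpath is (86.3715,115.6906) → (182.3911,190.0454) → (105.4236,147.3146) → (115.8908,144.0311) → (86.3715,115.6906), returning to the start.

Shape 2 is a quadratic bezier drawn with `<path>`. Its stroke #008000 means score at S458, F1489. After flipping Y the toolpath is (112.0374,15.7082) → (104.5336,14.6623) → (96.5399,16.1755) → (88.0564,20.2480) → (79.0830,26.8796) → (69.6198,36.0705) → (59.6667,47.8205).

Shape 3 is a line segment drawn with `<line>`. Its stroke #008000 means score at S458, F1489. After flipping Y the toolpath is (181.9046,158.8136) → (26.6403,150.5626).

Shape 4 is a quadratic bezier drawn with `<path>`. Its stroke #ff8800 means cut at S892, F704. After flipping Y the toolpath is (46.3886,134.7915) → (36.6106,133.3360) → (30.6854,128.0264) → (28.6132,118.8627) → (30.3938,105.8449) → (36.0274,88.9729) → (45.5138,68.2468).

G21
G90
G0 X86.3715 Y115.6906
M4 S458
G1 X182.3911 Y190.0454 F1489
G1 X105.4236 Y147.3146 F1489
G1 X115.8908 Y144.0311 F1489
G1 X86.3715 Y115.6906 F1489
M5
G0 X112.0374 Y15.7082
M4 S458
G1 X104.5336 Y14.6623 F1489
G1 X96.5399 Y16.1755 F1489
G1 X88.0564 Y20.2480 F1489
G1 X79.0830 Y26.8796 F1489
G1 X69.6198 Y36.0705 F1489
G1 X59.6667 Y47.8205 F1489
M5
G0 X181.9046 Y158.8136
M4 S458
G1 X26.6403 Y150.5626 F1489
M5
G0 X46.3886 Y134.7915
M4 S892
G1 X36.6106 Y133.3360 F704
G1 X30.6854 Y128.0264 F704
G1 X28.6132 Y118.8627 F704
G1 X30.3938 Y105.8449 F704
G1 X36.0274 Y88.9729 F704
G1 X45.5138 Y68.2468 F704
M5
G0 X0.0000 Y0.0000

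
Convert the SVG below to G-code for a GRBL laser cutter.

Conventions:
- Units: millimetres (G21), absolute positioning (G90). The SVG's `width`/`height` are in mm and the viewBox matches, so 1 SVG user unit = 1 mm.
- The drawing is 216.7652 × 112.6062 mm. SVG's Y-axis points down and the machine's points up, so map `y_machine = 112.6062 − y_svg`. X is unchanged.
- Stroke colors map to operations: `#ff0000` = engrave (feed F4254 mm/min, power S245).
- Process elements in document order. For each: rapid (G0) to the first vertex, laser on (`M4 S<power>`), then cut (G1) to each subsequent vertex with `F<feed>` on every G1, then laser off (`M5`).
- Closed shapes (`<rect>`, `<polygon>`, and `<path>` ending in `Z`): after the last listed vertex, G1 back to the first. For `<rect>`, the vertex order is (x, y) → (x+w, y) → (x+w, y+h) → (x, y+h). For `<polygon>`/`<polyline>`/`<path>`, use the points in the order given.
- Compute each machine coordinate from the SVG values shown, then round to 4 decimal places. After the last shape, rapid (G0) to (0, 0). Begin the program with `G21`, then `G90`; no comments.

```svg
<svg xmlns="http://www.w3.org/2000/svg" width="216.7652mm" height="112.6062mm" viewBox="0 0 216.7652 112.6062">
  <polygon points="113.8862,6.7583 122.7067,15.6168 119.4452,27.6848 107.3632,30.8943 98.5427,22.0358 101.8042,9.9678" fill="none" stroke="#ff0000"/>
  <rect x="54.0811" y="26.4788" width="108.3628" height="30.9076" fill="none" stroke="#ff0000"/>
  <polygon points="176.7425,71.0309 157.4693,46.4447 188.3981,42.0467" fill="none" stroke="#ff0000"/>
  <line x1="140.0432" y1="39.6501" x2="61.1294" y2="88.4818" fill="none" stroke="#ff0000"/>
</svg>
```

G21
G90
G0 X113.8862 Y105.8479
M4 S245
G1 X122.7067 Y96.9894 F4254
G1 X119.4452 Y84.9214 F4254
G1 X107.3632 Y81.7119 F4254
G1 X98.5427 Y90.5704 F4254
G1 X101.8042 Y102.6384 F4254
G1 X113.8862 Y105.8479 F4254
M5
G0 X54.0811 Y86.1274
M4 S245
G1 X162.4439 Y86.1274 F4254
G1 X162.4439 Y55.2198 F4254
G1 X54.0811 Y55.2198 F4254
G1 X54.0811 Y86.1274 F4254
M5
G0 X176.7425 Y41.5753
M4 S245
G1 X157.4693 Y66.1615 F4254
G1 X188.3981 Y70.5595 F4254
G1 X176.7425 Y41.5753 F4254
M5
G0 X140.0432 Y72.9561
M4 S245
G1 X61.1294 Y24.1244 F4254
M5
G0 X0.0000 Y0.0000

Since the viewBox matches the mm dimensions, user units are millimetres directly. The only transform is the Y-flip y_m = 112.6062 − y_svg.

Shape 1 is a regular polygon drawn with `<polygon>`. Its stroke #ff0000 means engrave at S245, F4254. After flipping Y the toolpath is (113.8862,105.8479) → (122.7067,96.9894) → (119.4452,84.9214) → (107.3632,81.7119) → (98.5427,90.5704) → (101.8042,102.6384) → (113.8862,105.8479), returning to the start.

Shape 2 is a rectangle drawn with `<rect>`. Its stroke #ff0000 means engrave at S245, F4254. After flipping Y the toolpath is (54.0811,86.1274) → (162.4439,86.1274) → (162.4439,55.2198) → (54.0811,55.2198) → (54.0811,86.1274), returning to the start.

Shape 3 is a regular polygon drawn with `<polygon>`. Its stroke #ff0000 means engrave at S245, F4254. After flipping Y the toolpath is (176.7425,41.5753) → (157.4693,66.1615) → (188.3981,70.5595) → (176.7425,41.5753), returning to the start.

Shape 4 is a line segment drawn with `<line>`. Its stroke #ff0000 means engrave at S245, F4254. After flipping Y the toolpath is (140.0432,72.9561) → (61.1294,24.1244).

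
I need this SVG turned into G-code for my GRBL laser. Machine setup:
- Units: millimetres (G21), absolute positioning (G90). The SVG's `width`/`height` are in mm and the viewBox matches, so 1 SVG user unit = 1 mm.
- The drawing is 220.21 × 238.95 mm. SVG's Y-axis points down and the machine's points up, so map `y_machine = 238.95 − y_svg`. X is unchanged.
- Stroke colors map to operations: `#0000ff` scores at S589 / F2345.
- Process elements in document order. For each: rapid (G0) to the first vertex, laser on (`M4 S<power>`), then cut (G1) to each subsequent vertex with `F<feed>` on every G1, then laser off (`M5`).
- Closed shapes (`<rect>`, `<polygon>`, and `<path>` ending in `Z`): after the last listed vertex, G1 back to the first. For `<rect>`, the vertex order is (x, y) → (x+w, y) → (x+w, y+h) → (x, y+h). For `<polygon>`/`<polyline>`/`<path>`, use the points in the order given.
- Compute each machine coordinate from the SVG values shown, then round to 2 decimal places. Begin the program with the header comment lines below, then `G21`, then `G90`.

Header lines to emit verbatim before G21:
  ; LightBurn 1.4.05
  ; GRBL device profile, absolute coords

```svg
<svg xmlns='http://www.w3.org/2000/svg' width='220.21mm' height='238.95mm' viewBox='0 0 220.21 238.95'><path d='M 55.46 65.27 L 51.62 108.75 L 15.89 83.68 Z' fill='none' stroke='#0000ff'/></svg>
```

; LightBurn 1.4.05
; GRBL device profile, absolute coords
G21
G90
G0 X55.46 Y173.68
M4 S589
G1 X51.62 Y130.20 F2345
G1 X15.89 Y155.27 F2345
G1 X55.46 Y173.68 F2345
M5

viewBox `0 0 220.21 238.95` with mm width/height → 1 unit = 1 mm. Flip: y_m = 238.95 − y_svg.

**Shape 1** — `<path>` regular polygon, stroke `#0000ff` → score (S589, F2345). Machine vertices: (55.46,173.68) → (51.62,130.20) → (15.89,155.27) → (55.46,173.68). Closed: final G1 returns to the first vertex.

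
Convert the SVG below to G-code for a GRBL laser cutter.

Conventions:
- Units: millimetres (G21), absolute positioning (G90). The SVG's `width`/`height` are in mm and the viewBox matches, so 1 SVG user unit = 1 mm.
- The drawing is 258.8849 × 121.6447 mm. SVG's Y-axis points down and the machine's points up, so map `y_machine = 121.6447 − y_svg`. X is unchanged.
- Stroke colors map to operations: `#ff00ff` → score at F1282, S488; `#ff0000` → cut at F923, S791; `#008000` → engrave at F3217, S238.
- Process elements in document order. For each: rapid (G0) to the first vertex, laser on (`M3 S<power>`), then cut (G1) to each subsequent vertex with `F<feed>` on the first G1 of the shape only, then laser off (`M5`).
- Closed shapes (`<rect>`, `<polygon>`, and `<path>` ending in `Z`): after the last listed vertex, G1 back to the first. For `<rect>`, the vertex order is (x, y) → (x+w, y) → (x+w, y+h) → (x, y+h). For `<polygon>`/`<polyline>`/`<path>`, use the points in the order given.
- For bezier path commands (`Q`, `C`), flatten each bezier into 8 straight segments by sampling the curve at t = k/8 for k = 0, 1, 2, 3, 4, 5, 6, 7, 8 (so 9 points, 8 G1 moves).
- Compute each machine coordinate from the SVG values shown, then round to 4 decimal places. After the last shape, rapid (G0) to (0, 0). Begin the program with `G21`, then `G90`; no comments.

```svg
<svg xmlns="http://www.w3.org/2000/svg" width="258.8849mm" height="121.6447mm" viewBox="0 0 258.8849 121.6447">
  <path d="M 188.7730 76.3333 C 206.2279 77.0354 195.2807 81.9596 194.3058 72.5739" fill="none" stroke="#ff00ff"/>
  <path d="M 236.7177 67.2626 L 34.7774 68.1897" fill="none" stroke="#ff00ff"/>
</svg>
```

viewBox `0 0 258.8849 121.6447` with mm width/height → 1 unit = 1 mm. Flip: y_m = 121.6447 − y_svg.

**Shape 1** — `<path>` cubic bezier, stroke `#ff00ff` → score (S488, F1282). Control points (SVG): P0=(188.7730,76.3333), P1=(206.2279,77.0354), P2=(195.2807,81.9596), P3=(194.3058,72.5739); sampled at t=k/8. Machine vertices: (188.7730,45.3114) → (194.0622,44.8864) → (197.1384,44.2827) → (198.4513,43.7176) → (198.4506,43.4082) → (197.5860,43.5716) → (196.3072,44.4251) → (195.0639,46.1857) → (194.3058,49.0708). Open path.

**Shape 2** — `<path>` line segment, stroke `#ff00ff` → score (S488, F1282). Machine vertices: (236.7177,54.3821) → (34.7774,53.4550). Open path.

G21
G90
G0 X188.7730 Y45.3114
M3 S488
G1 X194.0622 Y44.8864 F1282
G1 X197.1384 Y44.2827
G1 X198.4513 Y43.7176
G1 X198.4506 Y43.4082
G1 X197.5860 Y43.5716
G1 X196.3072 Y44.4251
G1 X195.0639 Y46.1857
G1 X194.3058 Y49.0708
M5
G0 X236.7177 Y54.3821
M3 S488
G1 X34.7774 Y53.4550 F1282
M5
G0 X0.0000 Y0.0000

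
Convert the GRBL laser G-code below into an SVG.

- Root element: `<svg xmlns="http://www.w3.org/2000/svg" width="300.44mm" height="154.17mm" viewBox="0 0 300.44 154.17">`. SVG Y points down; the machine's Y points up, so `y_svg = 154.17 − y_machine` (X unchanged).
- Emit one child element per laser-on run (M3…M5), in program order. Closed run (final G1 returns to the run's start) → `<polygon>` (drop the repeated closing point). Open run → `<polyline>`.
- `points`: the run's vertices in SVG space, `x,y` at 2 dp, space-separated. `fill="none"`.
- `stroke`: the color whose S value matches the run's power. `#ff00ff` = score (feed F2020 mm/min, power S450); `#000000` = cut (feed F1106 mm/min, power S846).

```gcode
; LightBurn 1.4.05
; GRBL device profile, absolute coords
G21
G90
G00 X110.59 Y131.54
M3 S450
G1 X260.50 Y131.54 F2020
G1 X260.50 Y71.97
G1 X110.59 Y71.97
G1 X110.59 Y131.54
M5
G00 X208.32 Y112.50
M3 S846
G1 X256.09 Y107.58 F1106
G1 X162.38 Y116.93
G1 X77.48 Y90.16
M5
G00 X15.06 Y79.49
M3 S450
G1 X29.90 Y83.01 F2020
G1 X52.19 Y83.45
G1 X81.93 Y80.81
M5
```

<svg xmlns="http://www.w3.org/2000/svg" width="300.44mm" height="154.17mm" viewBox="0 0 300.44 154.17">
  <polygon points="110.59,22.63 260.50,22.63 260.50,82.20 110.59,82.20" fill="none" stroke="#ff00ff"/>
  <polyline points="208.32,41.67 256.09,46.59 162.38,37.24 77.48,64.01" fill="none" stroke="#000000"/>
  <polyline points="15.06,74.68 29.90,71.16 52.19,70.72 81.93,73.36" fill="none" stroke="#ff00ff"/>
</svg>

Each laser-on run becomes one SVG element. Flip Y back into SVG space with y_svg = 154.17 − y_machine.

Run 1: the run's S450 means `#ff00ff` (score). The run returns to its start, so emit a `<polygon>` with points (Y-flipped): 110.59,22.63 260.50,22.63 260.50,82.20 110.59,82.20.

Run 2: the run's S846 means `#000000` (cut). The run is open, so emit a `<polyline>` with points (Y-flipped): 208.32,41.67 256.09,46.59 162.38,37.24 77.48,64.01.

Run 3: the run's S450 means `#ff00ff` (score). The run is open, so emit a `<polyline>` with points (Y-flipped): 15.06,74.68 29.90,71.16 52.19,70.72 81.93,73.36.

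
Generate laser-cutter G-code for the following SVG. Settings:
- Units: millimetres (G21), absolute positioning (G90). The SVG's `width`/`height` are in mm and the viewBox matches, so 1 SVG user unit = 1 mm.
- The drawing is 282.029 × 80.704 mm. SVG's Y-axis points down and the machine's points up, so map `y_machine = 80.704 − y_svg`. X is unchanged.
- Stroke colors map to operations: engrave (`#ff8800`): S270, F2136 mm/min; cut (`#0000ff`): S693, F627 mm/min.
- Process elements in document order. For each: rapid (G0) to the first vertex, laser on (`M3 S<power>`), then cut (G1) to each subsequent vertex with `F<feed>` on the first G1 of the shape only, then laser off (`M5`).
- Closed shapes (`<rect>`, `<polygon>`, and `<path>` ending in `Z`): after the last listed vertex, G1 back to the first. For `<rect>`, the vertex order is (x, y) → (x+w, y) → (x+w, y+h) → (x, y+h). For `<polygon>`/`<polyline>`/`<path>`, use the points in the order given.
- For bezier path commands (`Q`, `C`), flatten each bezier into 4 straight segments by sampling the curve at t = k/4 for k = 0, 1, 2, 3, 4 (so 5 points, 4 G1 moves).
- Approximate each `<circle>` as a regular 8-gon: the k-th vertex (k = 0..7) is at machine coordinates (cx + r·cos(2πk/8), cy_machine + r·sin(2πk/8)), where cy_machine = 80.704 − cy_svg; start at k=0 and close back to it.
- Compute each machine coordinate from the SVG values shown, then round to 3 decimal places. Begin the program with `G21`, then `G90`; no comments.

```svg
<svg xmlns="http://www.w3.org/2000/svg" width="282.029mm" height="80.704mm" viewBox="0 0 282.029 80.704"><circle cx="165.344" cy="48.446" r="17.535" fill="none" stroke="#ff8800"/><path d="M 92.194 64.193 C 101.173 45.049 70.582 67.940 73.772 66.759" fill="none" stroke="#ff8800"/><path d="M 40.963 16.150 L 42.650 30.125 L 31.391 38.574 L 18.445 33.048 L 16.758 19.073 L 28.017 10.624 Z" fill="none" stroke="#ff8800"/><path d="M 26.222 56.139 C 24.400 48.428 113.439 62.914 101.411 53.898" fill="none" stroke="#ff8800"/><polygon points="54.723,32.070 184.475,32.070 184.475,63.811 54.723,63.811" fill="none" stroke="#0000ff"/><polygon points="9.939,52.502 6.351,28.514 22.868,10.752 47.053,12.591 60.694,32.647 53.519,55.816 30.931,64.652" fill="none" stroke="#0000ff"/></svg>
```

1 u = 1 mm; y_m = 80.704 − y.

[1] `<circle>` circle, #ff8800→engrave S270 F2136: (182.879,32.258) → (177.743,44.657) → (165.344,49.793) → (152.945,44.657) → (147.809,32.258) → (152.945,19.859) → (165.344,14.723) → (177.743,19.859) → (182.879,32.258) (closed)

[2] `<path>` cubic bezier, #ff8800→engrave S270 F2136: (92.194,16.511) → (92.655,24.020) → (85.154,21.964) → (76.567,16.540) → (73.772,13.945)

[3] `<path>` regular polygon, #ff8800→engrave S270 F2136: (40.963,64.554) → (42.650,50.579) → (31.391,42.130) → (18.445,47.656) → (16.758,61.631) → (28.017,70.080) → (40.963,64.554) (closed)

[4] `<path>` cubic bezier, #ff8800→engrave S270 F2136: (26.222,24.565) → (38.893,26.900) → (67.644,25.196) → (94.481,23.737) → (101.411,26.806)

[5] `<polygon>` rectangle, #0000ff→cut S693 F627: (54.723,48.634) → (184.475,48.634) → (184.475,16.893) → (54.723,16.893) → (54.723,48.634) (closed)

[6] `<polygon>` regular polygon, #0000ff→cut S693 F627: (9.939,28.202) → (6.351,52.190) → (22.868,69.952) → (47.053,68.113) → (60.694,48.057) → (53.519,24.888) → (30.931,16.052) → (9.939,28.202) (closed)

G21
G90
G0 X182.879 Y32.258
M3 S270
G1 X177.743 Y44.657 F2136
G1 X165.344 Y49.793
G1 X152.945 Y44.657
G1 X147.809 Y32.258
G1 X152.945 Y19.859
G1 X165.344 Y14.723
G1 X177.743 Y19.859
G1 X182.879 Y32.258
M5
G0 X92.194 Y16.511
M3 S270
G1 X92.655 Y24.020 F2136
G1 X85.154 Y21.964
G1 X76.567 Y16.540
G1 X73.772 Y13.945
M5
G0 X40.963 Y64.554
M3 S270
G1 X42.650 Y50.579 F2136
G1 X31.391 Y42.130
G1 X18.445 Y47.656
G1 X16.758 Y61.631
G1 X28.017 Y70.080
G1 X40.963 Y64.554
M5
G0 X26.222 Y24.565
M3 S270
G1 X38.893 Y26.900 F2136
G1 X67.644 Y25.196
G1 X94.481 Y23.737
G1 X101.411 Y26.806
M5
G0 X54.723 Y48.634
M3 S693
G1 X184.475 Y48.634 F627
G1 X184.475 Y16.893
G1 X54.723 Y16.893
G1 X54.723 Y48.634
M5
G0 X9.939 Y28.202
M3 S693
G1 X6.351 Y52.190 F627
G1 X22.868 Y69.952
G1 X47.053 Y68.113
G1 X60.694 Y48.057
G1 X53.519 Y24.888
G1 X30.931 Y16.052
G1 X9.939 Y28.202
M5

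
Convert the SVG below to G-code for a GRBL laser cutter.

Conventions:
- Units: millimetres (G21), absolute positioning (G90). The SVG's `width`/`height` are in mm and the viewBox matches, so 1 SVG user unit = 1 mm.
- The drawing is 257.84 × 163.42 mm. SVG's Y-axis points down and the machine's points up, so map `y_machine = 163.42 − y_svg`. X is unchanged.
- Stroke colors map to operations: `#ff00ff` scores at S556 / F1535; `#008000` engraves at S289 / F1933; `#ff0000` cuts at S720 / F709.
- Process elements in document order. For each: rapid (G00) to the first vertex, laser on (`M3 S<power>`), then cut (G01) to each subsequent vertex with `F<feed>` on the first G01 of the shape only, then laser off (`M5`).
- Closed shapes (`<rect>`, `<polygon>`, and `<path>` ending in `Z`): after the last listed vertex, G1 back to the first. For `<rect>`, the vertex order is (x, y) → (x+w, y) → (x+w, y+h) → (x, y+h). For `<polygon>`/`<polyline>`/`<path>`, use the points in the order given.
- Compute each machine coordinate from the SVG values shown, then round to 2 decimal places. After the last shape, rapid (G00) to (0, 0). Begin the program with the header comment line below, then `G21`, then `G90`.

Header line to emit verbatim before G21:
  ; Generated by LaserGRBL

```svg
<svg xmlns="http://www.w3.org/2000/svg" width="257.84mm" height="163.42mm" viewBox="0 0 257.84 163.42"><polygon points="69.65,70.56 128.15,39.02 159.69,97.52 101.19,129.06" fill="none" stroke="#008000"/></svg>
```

; Generated by LaserGRBL
G21
G90
G00 X69.65 Y92.86
M3 S289
G01 X128.15 Y124.40 F1933
G01 X159.69 Y65.90
G01 X101.19 Y34.36
G01 X69.65 Y92.86
M5
G00 X0.00 Y0.00

viewBox `0 0 257.84 163.42` with mm width/height → 1 unit = 1 mm. Flip: y_m = 163.42 − y_svg.

**Shape 1** — `<polygon>` regular polygon, stroke `#008000` → engrave (S289, F1933). Machine vertices: (69.65,92.86) → (128.15,124.40) → (159.69,65.90) → (101.19,34.36) → (69.65,92.86). Closed: final G1 returns to the first vertex.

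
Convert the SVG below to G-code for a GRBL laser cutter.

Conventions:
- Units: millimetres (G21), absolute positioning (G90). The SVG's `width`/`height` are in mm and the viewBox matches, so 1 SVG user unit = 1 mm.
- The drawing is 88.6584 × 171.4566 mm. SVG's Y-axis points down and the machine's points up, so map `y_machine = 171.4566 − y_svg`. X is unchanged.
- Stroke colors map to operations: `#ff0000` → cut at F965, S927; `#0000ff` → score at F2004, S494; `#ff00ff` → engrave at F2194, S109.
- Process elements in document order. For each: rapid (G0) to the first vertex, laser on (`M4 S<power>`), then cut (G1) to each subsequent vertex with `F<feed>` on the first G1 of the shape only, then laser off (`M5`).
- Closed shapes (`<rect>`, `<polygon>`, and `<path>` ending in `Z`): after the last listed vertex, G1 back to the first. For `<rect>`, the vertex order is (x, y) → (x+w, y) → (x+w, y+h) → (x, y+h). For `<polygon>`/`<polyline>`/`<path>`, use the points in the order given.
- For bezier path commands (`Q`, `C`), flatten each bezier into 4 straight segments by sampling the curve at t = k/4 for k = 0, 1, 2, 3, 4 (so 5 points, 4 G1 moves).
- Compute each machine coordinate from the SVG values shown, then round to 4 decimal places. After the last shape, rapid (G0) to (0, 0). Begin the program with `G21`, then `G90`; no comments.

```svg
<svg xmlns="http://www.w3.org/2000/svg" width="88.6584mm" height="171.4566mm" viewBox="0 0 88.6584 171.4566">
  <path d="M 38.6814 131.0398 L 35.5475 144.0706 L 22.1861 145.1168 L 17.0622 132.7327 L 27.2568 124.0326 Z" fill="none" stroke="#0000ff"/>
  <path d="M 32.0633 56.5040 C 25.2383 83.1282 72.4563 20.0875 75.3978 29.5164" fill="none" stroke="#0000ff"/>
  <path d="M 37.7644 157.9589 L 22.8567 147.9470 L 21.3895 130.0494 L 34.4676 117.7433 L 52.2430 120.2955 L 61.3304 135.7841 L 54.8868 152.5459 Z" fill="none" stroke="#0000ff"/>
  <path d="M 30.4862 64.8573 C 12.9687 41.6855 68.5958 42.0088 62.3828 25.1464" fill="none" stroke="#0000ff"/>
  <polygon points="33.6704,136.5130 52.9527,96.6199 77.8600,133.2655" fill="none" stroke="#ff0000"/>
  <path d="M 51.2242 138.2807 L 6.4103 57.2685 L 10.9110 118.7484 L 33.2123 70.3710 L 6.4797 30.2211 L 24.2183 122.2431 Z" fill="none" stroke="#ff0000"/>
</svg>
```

G21
G90
G0 X38.6814 Y40.4168
M4 S494
G1 X35.5475 Y27.3860 F2004
G1 X22.1861 Y26.3398
G1 X17.0622 Y38.7239
G1 X27.2568 Y47.4240
G1 X38.6814 Y40.4168
M5
G0 X32.0633 Y114.9526
M4 S494
G1 X35.5414 Y109.2633 F2004
G1 X50.0681 Y121.9982
G1 X66.4261 Y137.9572
G1 X75.3978 Y141.9402
M5
G0 X37.7644 Y13.4977
M4 S494
G1 X22.8567 Y23.5096 F2004
G1 X21.3895 Y41.4072
G1 X34.4676 Y53.7133
G1 X52.2430 Y51.1611
G1 X61.3304 Y35.6725
G1 X54.8868 Y18.9107
G1 X37.7644 Y13.4977
M5
G0 X30.4862 Y106.5993
M4 S494
G1 X28.9536 Y120.2085 F2004
G1 X42.1953 Y128.8208
G1 X57.5567 Y136.2501
G1 X62.3828 Y146.3102
M5
G0 X33.6704 Y34.9436
M4 S927
G1 X52.9527 Y74.8367 F965
G1 X77.8600 Y38.1911
G1 X33.6704 Y34.9436
M5
G0 X51.2242 Y33.1759
M4 S927
G1 X6.4103 Y114.1881 F965
G1 X10.9110 Y52.7082
G1 X33.2123 Y101.0856
G1 X6.4797 Y141.2355
G1 X24.2183 Y49.2135
G1 X51.2242 Y33.1759
M5
G0 X0.0000 Y0.0000

Since the viewBox matches the mm dimensions, user units are millimetres directly. The only transform is the Y-flip y_m = 171.4566 − y_svg.

Shape 1 is a regular polygon drawn with `<path>`. Its stroke #0000ff means score at S494, F2004. After flipping Y the toolpath is (38.6814,40.4168) → (35.5475,27.3860) → (22.1861,26.3398) → (17.0622,38.7239) → (27.2568,47.4240) → (38.6814,40.4168), returning to the start.

Shape 2 is a cubic bezier drawn with `<path>`. Its stroke #0000ff means score at S494, F2004. After flipping Y the toolpath is (32.0633,114.9526) → (35.5414,109.2633) → (50.0681,121.9982) → (66.4261,137.9572) → (75.3978,141.9402).

Shape 3 is a regular polygon drawn with `<path>`. Its stroke #0000ff means score at S494, F2004. After flipping Y the toolpath is (37.7644,13.4977) → (22.8567,23.5096) → (21.3895,41.4072) → (34.4676,53.7133) → (52.2430,51.1611) → (61.3304,35.6725) → (54.8868,18.9107) → (37.7644,13.4977), returning to the start.

Shape 4 is a cubic bezier drawn with `<path>`. Its stroke #0000ff means score at S494, F2004. After flipping Y the toolpath is (30.4862,106.5993) → (28.9536,120.2085) → (42.1953,128.8208) → (57.5567,136.2501) → (62.3828,146.3102).

Shape 5 is a regular polygon drawn with `<polygon>`. Its stroke #ff0000 means cut at S927, F965. After flipping Y the toolpath is (33.6704,34.9436) → (52.9527,74.8367) → (77.8600,38.1911) → (33.6704,34.9436), returning to the start.

Shape 6 is a closed polygon drawn with `<path>`. Its stroke #ff0000 means cut at S927, F965. After flipping Y the toolpath is (51.2242,33.1759) → (6.4103,114.1881) → (10.9110,52.7082) → (33.2123,101.0856) → (6.4797,141.2355) → (24.2183,49.2135) → (51.2242,33.1759), returning to the start.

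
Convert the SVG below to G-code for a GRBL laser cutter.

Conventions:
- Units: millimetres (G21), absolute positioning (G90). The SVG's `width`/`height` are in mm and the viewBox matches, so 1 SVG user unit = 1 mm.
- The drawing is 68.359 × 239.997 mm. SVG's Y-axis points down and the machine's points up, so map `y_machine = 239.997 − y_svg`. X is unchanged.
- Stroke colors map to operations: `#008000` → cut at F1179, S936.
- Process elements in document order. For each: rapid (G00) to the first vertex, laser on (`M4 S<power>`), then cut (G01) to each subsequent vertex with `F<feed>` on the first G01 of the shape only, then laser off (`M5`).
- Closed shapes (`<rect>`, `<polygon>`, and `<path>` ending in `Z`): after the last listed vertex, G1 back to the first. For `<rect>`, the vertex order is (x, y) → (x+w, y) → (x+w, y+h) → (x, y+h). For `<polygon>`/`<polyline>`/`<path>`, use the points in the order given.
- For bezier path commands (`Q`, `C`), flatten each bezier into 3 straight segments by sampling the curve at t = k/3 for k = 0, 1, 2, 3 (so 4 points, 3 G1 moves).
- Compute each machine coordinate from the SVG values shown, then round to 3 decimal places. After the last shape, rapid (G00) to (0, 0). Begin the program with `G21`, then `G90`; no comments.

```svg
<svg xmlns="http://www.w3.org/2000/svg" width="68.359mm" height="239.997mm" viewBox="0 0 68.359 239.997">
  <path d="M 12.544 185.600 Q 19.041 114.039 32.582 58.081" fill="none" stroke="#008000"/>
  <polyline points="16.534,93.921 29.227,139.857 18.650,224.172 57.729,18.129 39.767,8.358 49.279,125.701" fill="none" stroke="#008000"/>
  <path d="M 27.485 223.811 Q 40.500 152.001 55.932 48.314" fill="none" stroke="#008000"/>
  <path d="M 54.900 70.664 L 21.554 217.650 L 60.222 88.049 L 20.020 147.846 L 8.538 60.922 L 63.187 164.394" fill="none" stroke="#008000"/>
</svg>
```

Since the viewBox matches the mm dimensions, user units are millimetres directly. The only transform is the Y-flip y_m = 239.997 − y_svg.

Shape 1 is a quadratic bezier drawn with `<path>`. Its stroke #008000 means cut at S936, F1179. After flipping Y the toolpath is (12.544,54.397) → (17.658,100.371) → (24.337,142.877) → (32.582,181.916).

Shape 2 is a open polyline drawn with `<polyline>`. Its stroke #008000 means cut at S936, F1179. After flipping Y the toolpath is (16.534,146.076) → (29.227,100.140) → (18.650,15.825) → (57.729,221.868) → (39.767,231.639) → (49.279,114.296).

Shape 3 is a quadratic bezier drawn with `<path>`. Its stroke #008000 means cut at S936, F1179. After flipping Y the toolpath is (27.485,16.186) → (36.430,67.601) → (45.913,126.100) → (55.932,191.683).

Shape 4 is a open polyline drawn with `<path>`. Its stroke #008000 means cut at S936, F1179. After flipping Y the toolpath is (54.900,169.333) → (21.554,22.347) → (60.222,151.948) → (20.020,92.151) → (8.538,179.075) → (63.187,75.603).

G21
G90
G00 X12.544 Y54.397
M4 S936
G01 X17.658 Y100.371 F1179
G01 X24.337 Y142.877
G01 X32.582 Y181.916
M5
G00 X16.534 Y146.076
M4 S936
G01 X29.227 Y100.140 F1179
G01 X18.650 Y15.825
G01 X57.729 Y221.868
G01 X39.767 Y231.639
G01 X49.279 Y114.296
M5
G00 X27.485 Y16.186
M4 S936
G01 X36.430 Y67.601 F1179
G01 X45.913 Y126.100
G01 X55.932 Y191.683
M5
G00 X54.900 Y169.333
M4 S936
G01 X21.554 Y22.347 F1179
G01 X60.222 Y151.948
G01 X20.020 Y92.151
G01 X8.538 Y179.075
G01 X63.187 Y75.603
M5
G00 X0.000 Y0.000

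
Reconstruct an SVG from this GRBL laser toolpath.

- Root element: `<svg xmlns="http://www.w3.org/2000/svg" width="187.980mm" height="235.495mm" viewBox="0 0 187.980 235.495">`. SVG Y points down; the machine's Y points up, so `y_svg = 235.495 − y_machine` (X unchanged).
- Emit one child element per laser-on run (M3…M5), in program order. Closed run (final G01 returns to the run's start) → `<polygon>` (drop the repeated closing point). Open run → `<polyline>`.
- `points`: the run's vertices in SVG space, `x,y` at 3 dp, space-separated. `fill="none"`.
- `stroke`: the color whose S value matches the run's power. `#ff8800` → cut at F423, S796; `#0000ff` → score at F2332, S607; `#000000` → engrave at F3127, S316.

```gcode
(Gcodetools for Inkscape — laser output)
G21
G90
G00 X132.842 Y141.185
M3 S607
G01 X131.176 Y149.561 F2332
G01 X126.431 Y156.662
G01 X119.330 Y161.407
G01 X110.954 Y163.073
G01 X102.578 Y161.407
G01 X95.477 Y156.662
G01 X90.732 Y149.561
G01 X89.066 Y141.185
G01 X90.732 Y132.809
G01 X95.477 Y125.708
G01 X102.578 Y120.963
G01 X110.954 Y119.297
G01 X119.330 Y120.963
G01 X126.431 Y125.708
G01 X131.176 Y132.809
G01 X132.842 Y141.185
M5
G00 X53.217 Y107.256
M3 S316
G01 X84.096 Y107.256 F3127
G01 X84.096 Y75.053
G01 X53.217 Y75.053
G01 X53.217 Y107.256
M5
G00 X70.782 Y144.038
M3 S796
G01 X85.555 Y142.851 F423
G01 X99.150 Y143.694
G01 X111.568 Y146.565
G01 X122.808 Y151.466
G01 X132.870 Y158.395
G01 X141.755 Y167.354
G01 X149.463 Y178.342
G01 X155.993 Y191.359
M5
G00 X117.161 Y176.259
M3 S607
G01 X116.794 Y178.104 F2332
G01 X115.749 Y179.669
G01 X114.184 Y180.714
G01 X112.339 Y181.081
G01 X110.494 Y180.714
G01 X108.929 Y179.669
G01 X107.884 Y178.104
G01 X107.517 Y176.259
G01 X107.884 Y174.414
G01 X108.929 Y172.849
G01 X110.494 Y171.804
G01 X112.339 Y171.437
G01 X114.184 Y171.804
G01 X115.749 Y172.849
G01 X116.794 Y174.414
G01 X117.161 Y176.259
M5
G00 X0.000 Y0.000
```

<svg xmlns="http://www.w3.org/2000/svg" width="187.980mm" height="235.495mm" viewBox="0 0 187.980 235.495">
  <polygon points="132.842,94.310 131.176,85.934 126.431,78.833 119.330,74.088 110.954,72.422 102.578,74.088 95.477,78.833 90.732,85.934 89.066,94.310 90.732,102.686 95.477,109.787 102.578,114.532 110.954,116.198 119.330,114.532 126.431,109.787 131.176,102.686" fill="none" stroke="#0000ff"/>
  <polygon points="53.217,128.239 84.096,128.239 84.096,160.442 53.217,160.442" fill="none" stroke="#000000"/>
  <polyline points="70.782,91.457 85.555,92.644 99.150,91.801 111.568,88.930 122.808,84.029 132.870,77.100 141.755,68.141 149.463,57.153 155.993,44.136" fill="none" stroke="#ff8800"/>
  <polygon points="117.161,59.236 116.794,57.391 115.749,55.826 114.184,54.781 112.339,54.414 110.494,54.781 108.929,55.826 107.884,57.391 107.517,59.236 107.884,61.081 108.929,62.646 110.494,63.691 112.339,64.058 114.184,63.691 115.749,62.646 116.794,61.081" fill="none" stroke="#0000ff"/>
</svg>

Each laser-on run becomes one SVG element. Flip Y back into SVG space with y_svg = 235.495 − y_machine.

Run 1: power S607 maps to stroke `#0000ff` (score). The run returns to its start, so emit a `<polygon>` with points (Y-flipped): 132.842,94.310 131.176,85.934 126.431,78.833 119.330,74.088 110.954,72.422 102.578,74.088 95.477,78.833 90.732,85.934 89.066,94.310 90.732,102.686 95.477,109.787 102.578,114.532 110.954,116.198 119.330,114.532 126.431,109.787 131.176,102.686.

Run 2: the run's S316 means `#000000` (engrave). The run returns to its start, so emit a `<polygon>` with points (Y-flipped): 53.217,128.239 84.096,128.239 84.096,160.442 53.217,160.442.

Run 3: power S796 maps to stroke `#ff8800` (cut). The run is open, so emit a `<polyline>` with points (Y-flipped): 70.782,91.457 85.555,92.644 99.150,91.801 111.568,88.930 122.808,84.029 132.870,77.100 141.755,68.141 149.463,57.153 155.993,44.136.

Run 4: power S607 maps to stroke `#0000ff` (score). The run returns to its start, so emit a `<polygon>` with points (Y-flipped): 117.161,59.236 116.794,57.391 115.749,55.826 114.184,54.781 112.339,54.414 110.494,54.781 108.929,55.826 107.884,57.391 107.517,59.236 107.884,61.081 108.929,62.646 110.494,63.691 112.339,64.058 114.184,63.691 115.749,62.646 116.794,61.081.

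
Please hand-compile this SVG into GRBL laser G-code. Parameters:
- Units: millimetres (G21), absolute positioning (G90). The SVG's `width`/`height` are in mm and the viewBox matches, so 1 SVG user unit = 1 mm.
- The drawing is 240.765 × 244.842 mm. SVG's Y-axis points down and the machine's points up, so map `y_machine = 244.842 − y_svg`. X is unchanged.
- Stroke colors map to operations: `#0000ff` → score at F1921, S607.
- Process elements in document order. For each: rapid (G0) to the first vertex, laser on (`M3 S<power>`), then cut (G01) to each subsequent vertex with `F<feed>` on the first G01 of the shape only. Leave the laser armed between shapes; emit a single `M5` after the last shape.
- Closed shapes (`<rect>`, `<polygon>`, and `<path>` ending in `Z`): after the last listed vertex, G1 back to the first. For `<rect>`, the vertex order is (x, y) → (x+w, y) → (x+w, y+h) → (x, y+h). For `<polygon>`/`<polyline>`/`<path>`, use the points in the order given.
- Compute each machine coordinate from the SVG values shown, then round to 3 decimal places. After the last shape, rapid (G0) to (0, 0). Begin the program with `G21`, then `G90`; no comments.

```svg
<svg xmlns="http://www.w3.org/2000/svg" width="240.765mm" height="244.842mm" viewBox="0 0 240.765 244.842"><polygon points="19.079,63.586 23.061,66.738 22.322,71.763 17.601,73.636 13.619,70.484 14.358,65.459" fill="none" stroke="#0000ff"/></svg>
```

G21
G90
G0 X19.079 Y181.256
M3 S607
G01 X23.061 Y178.104 F1921
G01 X22.322 Y173.079
G01 X17.601 Y171.206
G01 X13.619 Y174.358
G01 X14.358 Y179.383
G01 X19.079 Y181.256
M5
G0 X0.000 Y0.000

Since the viewBox matches the mm dimensions, user units are millimetres directly. The only transform is the Y-flip y_m = 244.842 − y_svg.

Shape 1 is a regular polygon drawn with `<polygon>`. Its stroke #0000ff means score at S607, F1921. After flipping Y the toolpath is (19.079,181.256) → (23.061,178.104) → (22.322,173.079) → (17.601,171.206) → (13.619,174.358) → (14.358,179.383) → (19.079,181.256), returning to the start.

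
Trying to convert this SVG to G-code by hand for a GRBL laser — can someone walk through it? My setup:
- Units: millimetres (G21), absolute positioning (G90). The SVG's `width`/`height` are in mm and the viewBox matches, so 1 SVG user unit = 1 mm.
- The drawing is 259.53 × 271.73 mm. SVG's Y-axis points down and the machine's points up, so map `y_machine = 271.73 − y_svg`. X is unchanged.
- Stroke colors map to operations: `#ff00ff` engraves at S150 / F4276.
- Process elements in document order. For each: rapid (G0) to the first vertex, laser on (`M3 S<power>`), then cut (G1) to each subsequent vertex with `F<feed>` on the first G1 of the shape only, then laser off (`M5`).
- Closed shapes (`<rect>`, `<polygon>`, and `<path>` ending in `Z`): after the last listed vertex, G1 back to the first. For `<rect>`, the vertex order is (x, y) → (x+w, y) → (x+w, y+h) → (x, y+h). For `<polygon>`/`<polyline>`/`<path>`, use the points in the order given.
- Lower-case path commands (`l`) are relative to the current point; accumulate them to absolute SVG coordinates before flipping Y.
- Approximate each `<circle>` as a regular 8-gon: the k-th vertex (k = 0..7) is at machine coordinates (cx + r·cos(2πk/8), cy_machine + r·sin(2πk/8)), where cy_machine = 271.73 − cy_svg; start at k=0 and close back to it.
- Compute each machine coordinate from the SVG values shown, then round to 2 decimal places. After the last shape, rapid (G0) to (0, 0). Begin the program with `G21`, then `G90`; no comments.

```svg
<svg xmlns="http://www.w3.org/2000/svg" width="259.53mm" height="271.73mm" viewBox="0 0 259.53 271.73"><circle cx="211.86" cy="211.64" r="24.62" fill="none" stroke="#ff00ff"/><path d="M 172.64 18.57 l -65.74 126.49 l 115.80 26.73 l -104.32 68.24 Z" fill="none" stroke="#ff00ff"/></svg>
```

1 u = 1 mm; y_m = 271.73 − y.

[1] `<circle>` circle, #ff00ff→engrave S150 F4276: (236.48,60.09) → (229.27,77.50) → (211.86,84.71) → (194.45,77.50) → (187.24,60.09) → (194.45,42.68) → (211.86,35.47) → (229.27,42.68) → (236.48,60.09) (closed)

[2] `<path>` closed polygon, #ff00ff→engrave S150 F4276: (172.64,253.16) → (106.90,126.67) → (222.70,99.94) → (118.38,31.70) → (172.64,253.16) (closed)

G21
G90
G0 X236.48 Y60.09
M3 S150
G1 X229.27 Y77.50 F4276
G1 X211.86 Y84.71
G1 X194.45 Y77.50
G1 X187.24 Y60.09
G1 X194.45 Y42.68
G1 X211.86 Y35.47
G1 X229.27 Y42.68
G1 X236.48 Y60.09
M5
G0 X172.64 Y253.16
M3 S150
G1 X106.90 Y126.67 F4276
G1 X222.70 Y99.94
G1 X118.38 Y31.70
G1 X172.64 Y253.16
M5
G0 X0.00 Y0.00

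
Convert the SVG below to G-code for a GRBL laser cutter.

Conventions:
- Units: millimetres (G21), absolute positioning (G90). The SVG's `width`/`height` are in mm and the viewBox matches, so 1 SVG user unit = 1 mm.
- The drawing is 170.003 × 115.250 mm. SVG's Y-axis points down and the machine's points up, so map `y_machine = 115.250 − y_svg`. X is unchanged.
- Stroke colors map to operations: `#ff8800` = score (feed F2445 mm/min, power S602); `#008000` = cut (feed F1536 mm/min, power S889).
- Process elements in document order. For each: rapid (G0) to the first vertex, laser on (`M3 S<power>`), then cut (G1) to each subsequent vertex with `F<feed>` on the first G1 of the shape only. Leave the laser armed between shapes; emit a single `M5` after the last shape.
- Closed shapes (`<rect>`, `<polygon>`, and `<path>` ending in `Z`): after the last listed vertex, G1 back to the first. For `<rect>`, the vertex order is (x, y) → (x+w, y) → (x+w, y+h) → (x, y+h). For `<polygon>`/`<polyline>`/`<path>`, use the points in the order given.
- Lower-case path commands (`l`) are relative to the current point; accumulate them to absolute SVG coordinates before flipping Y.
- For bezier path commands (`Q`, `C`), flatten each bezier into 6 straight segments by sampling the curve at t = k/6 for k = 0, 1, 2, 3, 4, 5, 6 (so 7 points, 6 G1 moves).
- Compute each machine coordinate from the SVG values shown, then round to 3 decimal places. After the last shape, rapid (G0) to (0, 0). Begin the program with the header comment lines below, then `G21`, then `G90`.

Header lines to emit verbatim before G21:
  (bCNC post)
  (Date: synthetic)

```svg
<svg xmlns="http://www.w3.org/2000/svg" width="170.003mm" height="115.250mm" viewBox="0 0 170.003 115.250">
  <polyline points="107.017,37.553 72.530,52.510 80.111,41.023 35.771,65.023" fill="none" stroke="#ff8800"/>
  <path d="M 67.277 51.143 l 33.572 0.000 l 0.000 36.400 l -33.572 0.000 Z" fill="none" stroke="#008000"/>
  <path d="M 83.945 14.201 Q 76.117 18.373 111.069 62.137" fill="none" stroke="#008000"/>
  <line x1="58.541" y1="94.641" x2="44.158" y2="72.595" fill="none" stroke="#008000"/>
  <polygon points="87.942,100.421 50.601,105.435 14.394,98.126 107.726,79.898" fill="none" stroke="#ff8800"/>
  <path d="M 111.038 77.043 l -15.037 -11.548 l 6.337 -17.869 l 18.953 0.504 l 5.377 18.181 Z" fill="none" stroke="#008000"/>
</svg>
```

(bCNC post)
(Date: synthetic)
G21
G90
G0 X107.017 Y77.697
M3 S602
G1 X72.530 Y62.740 F2445
G1 X80.111 Y74.227
G1 X35.771 Y50.227
G0 X67.277 Y64.107
M3 S889
G1 X100.849 Y64.107 F1536
G1 X100.849 Y27.707
G1 X67.277 Y27.707
G1 X67.277 Y64.107
G0 X83.945 Y101.049
M3 S889
G1 X82.524 Y98.559 F1536
G1 X83.480 Y93.869
G1 X86.812 Y86.979
G1 X92.521 Y77.890
G1 X100.607 Y66.601
G1 X111.069 Y53.113
G0 X58.541 Y20.609
M3 S889
G1 X44.158 Y42.655 F1536
G0 X87.942 Y14.829
M3 S602
G1 X50.601 Y9.815 F2445
G1 X14.394 Y17.124
G1 X107.726 Y35.352
G1 X87.942 Y14.829
G0 X111.038 Y38.207
M3 S889
G1 X96.001 Y49.755 F1536
G1 X102.338 Y67.624
G1 X121.291 Y67.120
G1 X126.668 Y48.939
G1 X111.038 Y38.207
M5
G0 X0.000 Y0.000

Since the viewBox matches the mm dimensions, user units are millimetres directly. The only transform is the Y-flip y_m = 115.250 − y_svg.

Shape 1 is a open polyline drawn with `<polyline>`. Its stroke #ff8800 means score at S602, F2445. After flipping Y the toolpath is (107.017,77.697) → (72.530,62.740) → (80.111,74.227) → (35.771,50.227).

Shape 2 is a rectangle drawn with `<path>`. Its stroke #008000 means cut at S889, F1536. After flipping Y the toolpath is (67.277,64.107) → (100.849,64.107) → (100.849,27.707) → (67.277,27.707) → (67.277,64.107), returning to the start.

Shape 3 is a quadratic bezier drawn with `<path>`. Its stroke #008000 means cut at S889, F1536. After flipping Y the toolpath is (83.945,101.049) → (82.524,98.559) → (83.480,93.869) → (86.812,86.979) → (92.521,77.890) → (100.607,66.601) → (111.069,53.113).

Shape 4 is a line segment drawn with `<line>`. Its stroke #008000 means cut at S889, F1536. After flipping Y the toolpath is (58.541,20.609) → (44.158,42.655).

Shape 5 is a closed polygon drawn with `<polygon>`. Its stroke #ff8800 means score at S602, F2445. After flipping Y the toolpath is (87.942,14.829) → (50.601,9.815) → (14.394,17.124) → (107.726,35.352) → (87.942,14.829), returning to the start.

Shape 6 is a regular polygon drawn with `<path>`. Its stroke #008000 means cut at S889, F1536. After flipping Y the toolpath is (111.038,38.207) → (96.001,49.755) → (102.338,67.624) → (121.291,67.120) → (126.668,48.939) → (111.038,38.207), returning to the start.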